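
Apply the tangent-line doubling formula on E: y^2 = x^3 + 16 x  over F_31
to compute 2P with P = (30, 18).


Doubling: s = (3 x1^2 + a) / (2 y1)
s = (3*30^2 + 16) / (2*18) mod 31 = 10
x3 = s^2 - 2 x1 mod 31 = 10^2 - 2*30 = 9
y3 = s (x1 - x3) - y1 mod 31 = 10 * (30 - 9) - 18 = 6

2P = (9, 6)


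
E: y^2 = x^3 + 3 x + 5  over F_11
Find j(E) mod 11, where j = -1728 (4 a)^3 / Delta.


Delta = -16(4 a^3 + 27 b^2) mod 11 = 1
-1728 * (4 a)^3 = -1728 * (4*3)^3 mod 11 = 10
j = 10 * 1^(-1) mod 11 = 10

j = 10 (mod 11)


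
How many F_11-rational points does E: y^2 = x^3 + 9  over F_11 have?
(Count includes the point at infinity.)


For each x in F_11, count y with y^2 = x^3 + 0 x + 9 mod 11:
  x = 0: RHS = 9, y in [3, 8]  -> 2 point(s)
  x = 3: RHS = 3, y in [5, 6]  -> 2 point(s)
  x = 6: RHS = 5, y in [4, 7]  -> 2 point(s)
  x = 7: RHS = 0, y in [0]  -> 1 point(s)
  x = 8: RHS = 4, y in [2, 9]  -> 2 point(s)
  x = 9: RHS = 1, y in [1, 10]  -> 2 point(s)
Affine points: 11. Add the point at infinity: total = 12.

#E(F_11) = 12


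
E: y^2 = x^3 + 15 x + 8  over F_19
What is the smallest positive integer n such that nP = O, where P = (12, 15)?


Compute successive multiples of P until we hit O:
  1P = (12, 15)
  2P = (12, 4)
  3P = O

ord(P) = 3


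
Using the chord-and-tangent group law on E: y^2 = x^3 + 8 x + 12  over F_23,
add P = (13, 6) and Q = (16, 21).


P != Q, so use the chord formula.
s = (y2 - y1) / (x2 - x1) = (15) / (3) mod 23 = 5
x3 = s^2 - x1 - x2 mod 23 = 5^2 - 13 - 16 = 19
y3 = s (x1 - x3) - y1 mod 23 = 5 * (13 - 19) - 6 = 10

P + Q = (19, 10)


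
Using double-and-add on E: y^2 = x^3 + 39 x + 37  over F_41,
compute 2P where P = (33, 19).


k = 2 = 10_2 (binary, LSB first: 01)
Double-and-add from P = (33, 19):
  bit 0 = 0: acc unchanged = O
  bit 1 = 1: acc = O + (0, 23) = (0, 23)

2P = (0, 23)


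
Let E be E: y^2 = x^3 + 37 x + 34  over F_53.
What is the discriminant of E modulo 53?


4 a^3 + 27 b^2 = 4*37^3 + 27*34^2 = 202612 + 31212 = 233824
Delta = -16 * (233824) = -3741184
Delta mod 53 = 33

Delta = 33 (mod 53)


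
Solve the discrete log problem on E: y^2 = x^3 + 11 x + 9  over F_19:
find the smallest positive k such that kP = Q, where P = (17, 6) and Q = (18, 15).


Enumerate multiples of P until we hit Q = (18, 15):
  1P = (17, 6)
  2P = (2, 18)
  3P = (9, 18)
  4P = (0, 16)
  5P = (8, 1)
  6P = (18, 4)
  7P = (7, 12)
  8P = (6, 14)
  9P = (16, 14)
  10P = (12, 11)
  11P = (10, 6)
  12P = (11, 13)
  13P = (14, 0)
  14P = (11, 6)
  15P = (10, 13)
  16P = (12, 8)
  17P = (16, 5)
  18P = (6, 5)
  19P = (7, 7)
  20P = (18, 15)
Match found at i = 20.

k = 20


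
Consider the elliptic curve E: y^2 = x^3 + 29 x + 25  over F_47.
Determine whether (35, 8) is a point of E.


Check whether y^2 = x^3 + 29 x + 25 (mod 47) for (x, y) = (35, 8).
LHS: y^2 = 8^2 mod 47 = 17
RHS: x^3 + 29 x + 25 = 35^3 + 29*35 + 25 mod 47 = 17
LHS = RHS

Yes, on the curve


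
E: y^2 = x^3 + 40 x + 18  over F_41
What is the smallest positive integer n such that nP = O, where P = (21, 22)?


Compute successive multiples of P until we hit O:
  1P = (21, 22)
  2P = (1, 31)
  3P = (15, 4)
  4P = (14, 40)
  5P = (26, 26)
  6P = (34, 25)
  7P = (37, 9)
  8P = (4, 18)
  ... (continuing to 40P)
  40P = O

ord(P) = 40


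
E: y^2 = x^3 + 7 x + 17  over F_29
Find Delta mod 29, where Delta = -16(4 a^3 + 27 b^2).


4 a^3 + 27 b^2 = 4*7^3 + 27*17^2 = 1372 + 7803 = 9175
Delta = -16 * (9175) = -146800
Delta mod 29 = 27

Delta = 27 (mod 29)


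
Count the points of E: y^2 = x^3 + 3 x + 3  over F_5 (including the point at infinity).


For each x in F_5, count y with y^2 = x^3 + 3 x + 3 mod 5:
  x = 3: RHS = 4, y in [2, 3]  -> 2 point(s)
  x = 4: RHS = 4, y in [2, 3]  -> 2 point(s)
Affine points: 4. Add the point at infinity: total = 5.

#E(F_5) = 5


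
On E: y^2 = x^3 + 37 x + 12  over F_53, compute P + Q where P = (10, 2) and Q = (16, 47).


P != Q, so use the chord formula.
s = (y2 - y1) / (x2 - x1) = (45) / (6) mod 53 = 34
x3 = s^2 - x1 - x2 mod 53 = 34^2 - 10 - 16 = 17
y3 = s (x1 - x3) - y1 mod 53 = 34 * (10 - 17) - 2 = 25

P + Q = (17, 25)


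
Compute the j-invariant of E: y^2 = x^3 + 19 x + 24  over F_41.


Delta = -16(4 a^3 + 27 b^2) mod 41 = 8
-1728 * (4 a)^3 = -1728 * (4*19)^3 mod 41 = 25
j = 25 * 8^(-1) mod 41 = 39

j = 39 (mod 41)


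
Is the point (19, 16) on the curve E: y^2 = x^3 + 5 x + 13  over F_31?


Check whether y^2 = x^3 + 5 x + 13 (mod 31) for (x, y) = (19, 16).
LHS: y^2 = 16^2 mod 31 = 8
RHS: x^3 + 5 x + 13 = 19^3 + 5*19 + 13 mod 31 = 23
LHS != RHS

No, not on the curve


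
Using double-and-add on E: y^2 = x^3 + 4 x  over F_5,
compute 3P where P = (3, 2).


k = 3 = 11_2 (binary, LSB first: 11)
Double-and-add from P = (3, 2):
  bit 0 = 1: acc = O + (3, 2) = (3, 2)
  bit 1 = 1: acc = (3, 2) + (0, 0) = (3, 3)

3P = (3, 3)


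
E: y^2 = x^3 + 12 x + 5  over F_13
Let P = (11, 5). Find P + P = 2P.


Doubling: s = (3 x1^2 + a) / (2 y1)
s = (3*11^2 + 12) / (2*5) mod 13 = 5
x3 = s^2 - 2 x1 mod 13 = 5^2 - 2*11 = 3
y3 = s (x1 - x3) - y1 mod 13 = 5 * (11 - 3) - 5 = 9

2P = (3, 9)


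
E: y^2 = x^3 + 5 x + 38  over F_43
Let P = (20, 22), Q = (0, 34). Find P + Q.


P != Q, so use the chord formula.
s = (y2 - y1) / (x2 - x1) = (12) / (23) mod 43 = 8
x3 = s^2 - x1 - x2 mod 43 = 8^2 - 20 - 0 = 1
y3 = s (x1 - x3) - y1 mod 43 = 8 * (20 - 1) - 22 = 1

P + Q = (1, 1)


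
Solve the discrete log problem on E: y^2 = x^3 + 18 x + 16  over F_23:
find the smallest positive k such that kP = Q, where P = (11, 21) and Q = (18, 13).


Enumerate multiples of P until we hit Q = (18, 13):
  1P = (11, 21)
  2P = (13, 20)
  3P = (5, 22)
  4P = (0, 4)
  5P = (18, 10)
  6P = (19, 8)
  7P = (19, 15)
  8P = (18, 13)
Match found at i = 8.

k = 8


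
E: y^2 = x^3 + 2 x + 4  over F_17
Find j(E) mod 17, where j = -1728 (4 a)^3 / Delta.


Delta = -16(4 a^3 + 27 b^2) mod 17 = 5
-1728 * (4 a)^3 = -1728 * (4*2)^3 mod 17 = 12
j = 12 * 5^(-1) mod 17 = 16

j = 16 (mod 17)


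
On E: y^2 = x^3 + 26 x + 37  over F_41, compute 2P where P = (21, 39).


Doubling: s = (3 x1^2 + a) / (2 y1)
s = (3*21^2 + 26) / (2*39) mod 41 = 1
x3 = s^2 - 2 x1 mod 41 = 1^2 - 2*21 = 0
y3 = s (x1 - x3) - y1 mod 41 = 1 * (21 - 0) - 39 = 23

2P = (0, 23)


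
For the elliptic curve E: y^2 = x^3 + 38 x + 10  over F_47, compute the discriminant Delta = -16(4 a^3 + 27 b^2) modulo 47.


4 a^3 + 27 b^2 = 4*38^3 + 27*10^2 = 219488 + 2700 = 222188
Delta = -16 * (222188) = -3555008
Delta mod 47 = 25

Delta = 25 (mod 47)


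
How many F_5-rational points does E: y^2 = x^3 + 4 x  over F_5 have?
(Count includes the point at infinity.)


For each x in F_5, count y with y^2 = x^3 + 4 x + 0 mod 5:
  x = 0: RHS = 0, y in [0]  -> 1 point(s)
  x = 1: RHS = 0, y in [0]  -> 1 point(s)
  x = 2: RHS = 1, y in [1, 4]  -> 2 point(s)
  x = 3: RHS = 4, y in [2, 3]  -> 2 point(s)
  x = 4: RHS = 0, y in [0]  -> 1 point(s)
Affine points: 7. Add the point at infinity: total = 8.

#E(F_5) = 8


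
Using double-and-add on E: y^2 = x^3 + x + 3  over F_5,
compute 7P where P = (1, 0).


k = 7 = 111_2 (binary, LSB first: 111)
Double-and-add from P = (1, 0):
  bit 0 = 1: acc = O + (1, 0) = (1, 0)
  bit 1 = 1: acc = (1, 0) + O = (1, 0)
  bit 2 = 1: acc = (1, 0) + O = (1, 0)

7P = (1, 0)


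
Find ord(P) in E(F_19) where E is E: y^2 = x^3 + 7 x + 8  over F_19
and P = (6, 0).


Compute successive multiples of P until we hit O:
  1P = (6, 0)
  2P = O

ord(P) = 2


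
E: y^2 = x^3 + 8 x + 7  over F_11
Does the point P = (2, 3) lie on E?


Check whether y^2 = x^3 + 8 x + 7 (mod 11) for (x, y) = (2, 3).
LHS: y^2 = 3^2 mod 11 = 9
RHS: x^3 + 8 x + 7 = 2^3 + 8*2 + 7 mod 11 = 9
LHS = RHS

Yes, on the curve


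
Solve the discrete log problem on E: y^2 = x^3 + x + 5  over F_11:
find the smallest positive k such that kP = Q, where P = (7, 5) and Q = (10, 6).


Enumerate multiples of P until we hit Q = (10, 6):
  1P = (7, 5)
  2P = (0, 4)
  3P = (2, 2)
  4P = (5, 5)
  5P = (10, 6)
Match found at i = 5.

k = 5


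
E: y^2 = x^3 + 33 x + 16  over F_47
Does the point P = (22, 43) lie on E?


Check whether y^2 = x^3 + 33 x + 16 (mod 47) for (x, y) = (22, 43).
LHS: y^2 = 43^2 mod 47 = 16
RHS: x^3 + 33 x + 16 = 22^3 + 33*22 + 16 mod 47 = 16
LHS = RHS

Yes, on the curve


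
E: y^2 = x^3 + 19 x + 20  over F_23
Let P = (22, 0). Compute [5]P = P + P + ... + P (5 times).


k = 5 = 101_2 (binary, LSB first: 101)
Double-and-add from P = (22, 0):
  bit 0 = 1: acc = O + (22, 0) = (22, 0)
  bit 1 = 0: acc unchanged = (22, 0)
  bit 2 = 1: acc = (22, 0) + O = (22, 0)

5P = (22, 0)


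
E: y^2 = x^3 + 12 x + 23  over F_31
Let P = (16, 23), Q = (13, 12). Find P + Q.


P != Q, so use the chord formula.
s = (y2 - y1) / (x2 - x1) = (20) / (28) mod 31 = 14
x3 = s^2 - x1 - x2 mod 31 = 14^2 - 16 - 13 = 12
y3 = s (x1 - x3) - y1 mod 31 = 14 * (16 - 12) - 23 = 2

P + Q = (12, 2)


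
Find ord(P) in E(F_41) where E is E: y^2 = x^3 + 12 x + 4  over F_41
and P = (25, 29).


Compute successive multiples of P until we hit O:
  1P = (25, 29)
  2P = (12, 20)
  3P = (12, 21)
  4P = (25, 12)
  5P = O

ord(P) = 5


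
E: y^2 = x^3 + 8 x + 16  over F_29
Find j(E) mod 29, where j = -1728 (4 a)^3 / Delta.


Delta = -16(4 a^3 + 27 b^2) mod 29 = 16
-1728 * (4 a)^3 = -1728 * (4*8)^3 mod 29 = 5
j = 5 * 16^(-1) mod 29 = 13

j = 13 (mod 29)


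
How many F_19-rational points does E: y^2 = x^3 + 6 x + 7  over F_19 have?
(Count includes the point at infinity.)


For each x in F_19, count y with y^2 = x^3 + 6 x + 7 mod 19:
  x = 0: RHS = 7, y in [8, 11]  -> 2 point(s)
  x = 4: RHS = 0, y in [0]  -> 1 point(s)
  x = 8: RHS = 16, y in [4, 15]  -> 2 point(s)
  x = 9: RHS = 11, y in [7, 12]  -> 2 point(s)
  x = 11: RHS = 17, y in [6, 13]  -> 2 point(s)
  x = 14: RHS = 4, y in [2, 17]  -> 2 point(s)
  x = 16: RHS = 0, y in [0]  -> 1 point(s)
  x = 17: RHS = 6, y in [5, 14]  -> 2 point(s)
  x = 18: RHS = 0, y in [0]  -> 1 point(s)
Affine points: 15. Add the point at infinity: total = 16.

#E(F_19) = 16


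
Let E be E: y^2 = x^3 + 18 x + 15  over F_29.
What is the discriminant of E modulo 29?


4 a^3 + 27 b^2 = 4*18^3 + 27*15^2 = 23328 + 6075 = 29403
Delta = -16 * (29403) = -470448
Delta mod 29 = 19

Delta = 19 (mod 29)


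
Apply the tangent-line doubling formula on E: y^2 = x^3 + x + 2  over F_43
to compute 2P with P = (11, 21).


Doubling: s = (3 x1^2 + a) / (2 y1)
s = (3*11^2 + 1) / (2*21) mod 43 = 23
x3 = s^2 - 2 x1 mod 43 = 23^2 - 2*11 = 34
y3 = s (x1 - x3) - y1 mod 43 = 23 * (11 - 34) - 21 = 9

2P = (34, 9)


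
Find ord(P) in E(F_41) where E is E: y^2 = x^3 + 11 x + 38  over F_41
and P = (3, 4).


Compute successive multiples of P until we hit O:
  1P = (3, 4)
  2P = (14, 36)
  3P = (4, 8)
  4P = (9, 13)
  5P = (21, 10)
  6P = (8, 8)
  7P = (29, 8)
  8P = (18, 0)
  ... (continuing to 16P)
  16P = O

ord(P) = 16


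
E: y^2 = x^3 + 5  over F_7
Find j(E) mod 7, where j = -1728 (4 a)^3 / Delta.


Delta = -16(4 a^3 + 27 b^2) mod 7 = 1
-1728 * (4 a)^3 = -1728 * (4*0)^3 mod 7 = 0
j = 0 * 1^(-1) mod 7 = 0

j = 0 (mod 7)


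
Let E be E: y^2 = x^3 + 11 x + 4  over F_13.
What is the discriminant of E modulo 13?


4 a^3 + 27 b^2 = 4*11^3 + 27*4^2 = 5324 + 432 = 5756
Delta = -16 * (5756) = -92096
Delta mod 13 = 9

Delta = 9 (mod 13)


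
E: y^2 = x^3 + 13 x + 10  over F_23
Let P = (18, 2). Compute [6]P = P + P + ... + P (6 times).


k = 6 = 110_2 (binary, LSB first: 011)
Double-and-add from P = (18, 2):
  bit 0 = 0: acc unchanged = O
  bit 1 = 1: acc = O + (11, 14) = (11, 14)
  bit 2 = 1: acc = (11, 14) + (10, 6) = (20, 6)

6P = (20, 6)


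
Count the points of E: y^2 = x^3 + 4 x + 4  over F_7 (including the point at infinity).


For each x in F_7, count y with y^2 = x^3 + 4 x + 4 mod 7:
  x = 0: RHS = 4, y in [2, 5]  -> 2 point(s)
  x = 1: RHS = 2, y in [3, 4]  -> 2 point(s)
  x = 3: RHS = 1, y in [1, 6]  -> 2 point(s)
  x = 4: RHS = 0, y in [0]  -> 1 point(s)
  x = 5: RHS = 2, y in [3, 4]  -> 2 point(s)
Affine points: 9. Add the point at infinity: total = 10.

#E(F_7) = 10


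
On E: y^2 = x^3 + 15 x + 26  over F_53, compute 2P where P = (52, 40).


Doubling: s = (3 x1^2 + a) / (2 y1)
s = (3*52^2 + 15) / (2*40) mod 53 = 36
x3 = s^2 - 2 x1 mod 53 = 36^2 - 2*52 = 26
y3 = s (x1 - x3) - y1 mod 53 = 36 * (52 - 26) - 40 = 48

2P = (26, 48)


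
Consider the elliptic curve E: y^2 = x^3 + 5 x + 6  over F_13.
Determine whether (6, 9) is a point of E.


Check whether y^2 = x^3 + 5 x + 6 (mod 13) for (x, y) = (6, 9).
LHS: y^2 = 9^2 mod 13 = 3
RHS: x^3 + 5 x + 6 = 6^3 + 5*6 + 6 mod 13 = 5
LHS != RHS

No, not on the curve


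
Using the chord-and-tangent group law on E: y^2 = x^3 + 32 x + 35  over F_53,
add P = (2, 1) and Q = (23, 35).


P != Q, so use the chord formula.
s = (y2 - y1) / (x2 - x1) = (34) / (21) mod 53 = 42
x3 = s^2 - x1 - x2 mod 53 = 42^2 - 2 - 23 = 43
y3 = s (x1 - x3) - y1 mod 53 = 42 * (2 - 43) - 1 = 26

P + Q = (43, 26)


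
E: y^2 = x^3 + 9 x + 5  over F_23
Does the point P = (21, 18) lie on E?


Check whether y^2 = x^3 + 9 x + 5 (mod 23) for (x, y) = (21, 18).
LHS: y^2 = 18^2 mod 23 = 2
RHS: x^3 + 9 x + 5 = 21^3 + 9*21 + 5 mod 23 = 2
LHS = RHS

Yes, on the curve


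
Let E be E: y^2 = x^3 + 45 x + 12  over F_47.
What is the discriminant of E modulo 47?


4 a^3 + 27 b^2 = 4*45^3 + 27*12^2 = 364500 + 3888 = 368388
Delta = -16 * (368388) = -5894208
Delta mod 47 = 15

Delta = 15 (mod 47)


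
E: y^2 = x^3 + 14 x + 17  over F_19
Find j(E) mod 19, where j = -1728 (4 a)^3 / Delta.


Delta = -16(4 a^3 + 27 b^2) mod 19 = 2
-1728 * (4 a)^3 = -1728 * (4*14)^3 mod 19 = 18
j = 18 * 2^(-1) mod 19 = 9

j = 9 (mod 19)


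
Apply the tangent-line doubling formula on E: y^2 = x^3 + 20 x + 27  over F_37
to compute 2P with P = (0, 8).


Doubling: s = (3 x1^2 + a) / (2 y1)
s = (3*0^2 + 20) / (2*8) mod 37 = 29
x3 = s^2 - 2 x1 mod 37 = 29^2 - 2*0 = 27
y3 = s (x1 - x3) - y1 mod 37 = 29 * (0 - 27) - 8 = 23

2P = (27, 23)


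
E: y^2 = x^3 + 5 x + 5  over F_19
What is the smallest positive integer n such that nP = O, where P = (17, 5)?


Compute successive multiples of P until we hit O:
  1P = (17, 5)
  2P = (1, 7)
  3P = (12, 11)
  4P = (15, 4)
  5P = (11, 17)
  6P = (14, 8)
  7P = (8, 5)
  8P = (13, 14)
  ... (continuing to 28P)
  28P = O

ord(P) = 28


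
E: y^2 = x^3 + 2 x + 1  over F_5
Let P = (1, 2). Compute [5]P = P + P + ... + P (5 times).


k = 5 = 101_2 (binary, LSB first: 101)
Double-and-add from P = (1, 2):
  bit 0 = 1: acc = O + (1, 2) = (1, 2)
  bit 1 = 0: acc unchanged = (1, 2)
  bit 2 = 1: acc = (1, 2) + (0, 4) = (3, 2)

5P = (3, 2)


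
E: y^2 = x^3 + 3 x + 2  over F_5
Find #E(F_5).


For each x in F_5, count y with y^2 = x^3 + 3 x + 2 mod 5:
  x = 1: RHS = 1, y in [1, 4]  -> 2 point(s)
  x = 2: RHS = 1, y in [1, 4]  -> 2 point(s)
Affine points: 4. Add the point at infinity: total = 5.

#E(F_5) = 5


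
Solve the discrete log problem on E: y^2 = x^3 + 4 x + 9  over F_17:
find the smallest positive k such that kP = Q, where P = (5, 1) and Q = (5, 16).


Enumerate multiples of P until we hit Q = (5, 16):
  1P = (5, 1)
  2P = (16, 15)
  3P = (9, 14)
  4P = (4, 15)
  5P = (0, 14)
  6P = (14, 2)
  7P = (2, 5)
  8P = (8, 3)
  9P = (12, 0)
  10P = (8, 14)
  11P = (2, 12)
  12P = (14, 15)
  13P = (0, 3)
  14P = (4, 2)
  15P = (9, 3)
  16P = (16, 2)
  17P = (5, 16)
Match found at i = 17.

k = 17


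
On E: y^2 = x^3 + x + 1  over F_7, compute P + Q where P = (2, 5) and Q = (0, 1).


P != Q, so use the chord formula.
s = (y2 - y1) / (x2 - x1) = (3) / (5) mod 7 = 2
x3 = s^2 - x1 - x2 mod 7 = 2^2 - 2 - 0 = 2
y3 = s (x1 - x3) - y1 mod 7 = 2 * (2 - 2) - 5 = 2

P + Q = (2, 2)


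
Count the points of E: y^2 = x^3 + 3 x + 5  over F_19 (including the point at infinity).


For each x in F_19, count y with y^2 = x^3 + 3 x + 5 mod 19:
  x = 0: RHS = 5, y in [9, 10]  -> 2 point(s)
  x = 1: RHS = 9, y in [3, 16]  -> 2 point(s)
  x = 2: RHS = 0, y in [0]  -> 1 point(s)
  x = 4: RHS = 5, y in [9, 10]  -> 2 point(s)
  x = 6: RHS = 11, y in [7, 12]  -> 2 point(s)
  x = 8: RHS = 9, y in [3, 16]  -> 2 point(s)
  x = 9: RHS = 1, y in [1, 18]  -> 2 point(s)
  x = 10: RHS = 9, y in [3, 16]  -> 2 point(s)
  x = 11: RHS = 1, y in [1, 18]  -> 2 point(s)
  x = 14: RHS = 17, y in [6, 13]  -> 2 point(s)
  x = 15: RHS = 5, y in [9, 10]  -> 2 point(s)
  x = 16: RHS = 7, y in [8, 11]  -> 2 point(s)
  x = 18: RHS = 1, y in [1, 18]  -> 2 point(s)
Affine points: 25. Add the point at infinity: total = 26.

#E(F_19) = 26


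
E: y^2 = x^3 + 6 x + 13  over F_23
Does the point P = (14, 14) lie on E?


Check whether y^2 = x^3 + 6 x + 13 (mod 23) for (x, y) = (14, 14).
LHS: y^2 = 14^2 mod 23 = 12
RHS: x^3 + 6 x + 13 = 14^3 + 6*14 + 13 mod 23 = 12
LHS = RHS

Yes, on the curve


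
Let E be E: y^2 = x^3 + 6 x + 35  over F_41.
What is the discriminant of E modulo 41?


4 a^3 + 27 b^2 = 4*6^3 + 27*35^2 = 864 + 33075 = 33939
Delta = -16 * (33939) = -543024
Delta mod 41 = 21

Delta = 21 (mod 41)


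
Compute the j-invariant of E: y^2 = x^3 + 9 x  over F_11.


Delta = -16(4 a^3 + 27 b^2) mod 11 = 6
-1728 * (4 a)^3 = -1728 * (4*9)^3 mod 11 = 6
j = 6 * 6^(-1) mod 11 = 1

j = 1 (mod 11)


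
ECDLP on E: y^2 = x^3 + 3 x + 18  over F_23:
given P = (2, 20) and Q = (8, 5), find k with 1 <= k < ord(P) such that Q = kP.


Enumerate multiples of P until we hit Q = (8, 5):
  1P = (2, 20)
  2P = (8, 18)
  3P = (8, 5)
Match found at i = 3.

k = 3


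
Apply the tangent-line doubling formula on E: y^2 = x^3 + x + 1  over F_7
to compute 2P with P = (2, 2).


Doubling: s = (3 x1^2 + a) / (2 y1)
s = (3*2^2 + 1) / (2*2) mod 7 = 5
x3 = s^2 - 2 x1 mod 7 = 5^2 - 2*2 = 0
y3 = s (x1 - x3) - y1 mod 7 = 5 * (2 - 0) - 2 = 1

2P = (0, 1)


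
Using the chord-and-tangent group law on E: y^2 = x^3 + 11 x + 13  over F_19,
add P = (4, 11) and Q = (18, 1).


P != Q, so use the chord formula.
s = (y2 - y1) / (x2 - x1) = (9) / (14) mod 19 = 2
x3 = s^2 - x1 - x2 mod 19 = 2^2 - 4 - 18 = 1
y3 = s (x1 - x3) - y1 mod 19 = 2 * (4 - 1) - 11 = 14

P + Q = (1, 14)


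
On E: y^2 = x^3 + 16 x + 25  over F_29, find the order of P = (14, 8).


Compute successive multiples of P until we hit O:
  1P = (14, 8)
  2P = (25, 19)
  3P = (20, 15)
  4P = (2, 6)
  5P = (9, 17)
  6P = (22, 18)
  7P = (0, 24)
  8P = (24, 20)
  ... (continuing to 33P)
  33P = O

ord(P) = 33


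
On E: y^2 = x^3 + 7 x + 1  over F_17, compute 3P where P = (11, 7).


k = 3 = 11_2 (binary, LSB first: 11)
Double-and-add from P = (11, 7):
  bit 0 = 1: acc = O + (11, 7) = (11, 7)
  bit 1 = 1: acc = (11, 7) + (10, 0) = (11, 10)

3P = (11, 10)


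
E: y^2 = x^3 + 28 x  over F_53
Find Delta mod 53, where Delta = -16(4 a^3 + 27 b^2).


4 a^3 + 27 b^2 = 4*28^3 + 27*0^2 = 87808 + 0 = 87808
Delta = -16 * (87808) = -1404928
Delta mod 53 = 49

Delta = 49 (mod 53)


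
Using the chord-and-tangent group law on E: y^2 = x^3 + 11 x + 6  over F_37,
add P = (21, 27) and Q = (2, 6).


P != Q, so use the chord formula.
s = (y2 - y1) / (x2 - x1) = (16) / (18) mod 37 = 5
x3 = s^2 - x1 - x2 mod 37 = 5^2 - 21 - 2 = 2
y3 = s (x1 - x3) - y1 mod 37 = 5 * (21 - 2) - 27 = 31

P + Q = (2, 31)


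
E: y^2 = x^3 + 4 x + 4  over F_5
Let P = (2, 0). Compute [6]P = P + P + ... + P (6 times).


k = 6 = 110_2 (binary, LSB first: 011)
Double-and-add from P = (2, 0):
  bit 0 = 0: acc unchanged = O
  bit 1 = 1: acc = O + O = O
  bit 2 = 1: acc = O + O = O

6P = O


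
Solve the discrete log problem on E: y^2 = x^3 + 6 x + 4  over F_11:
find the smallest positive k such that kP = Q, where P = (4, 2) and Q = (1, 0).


Enumerate multiples of P until we hit Q = (1, 0):
  1P = (4, 2)
  2P = (1, 0)
Match found at i = 2.

k = 2


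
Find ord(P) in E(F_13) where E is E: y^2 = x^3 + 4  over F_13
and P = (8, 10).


Compute successive multiples of P until we hit O:
  1P = (8, 10)
  2P = (7, 10)
  3P = (11, 3)
  4P = (11, 10)
  5P = (7, 3)
  6P = (8, 3)
  7P = O

ord(P) = 7


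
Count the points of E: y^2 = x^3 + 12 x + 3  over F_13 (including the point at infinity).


For each x in F_13, count y with y^2 = x^3 + 12 x + 3 mod 13:
  x = 0: RHS = 3, y in [4, 9]  -> 2 point(s)
  x = 1: RHS = 3, y in [4, 9]  -> 2 point(s)
  x = 2: RHS = 9, y in [3, 10]  -> 2 point(s)
  x = 3: RHS = 1, y in [1, 12]  -> 2 point(s)
  x = 7: RHS = 1, y in [1, 12]  -> 2 point(s)
  x = 8: RHS = 0, y in [0]  -> 1 point(s)
  x = 11: RHS = 10, y in [6, 7]  -> 2 point(s)
  x = 12: RHS = 3, y in [4, 9]  -> 2 point(s)
Affine points: 15. Add the point at infinity: total = 16.

#E(F_13) = 16


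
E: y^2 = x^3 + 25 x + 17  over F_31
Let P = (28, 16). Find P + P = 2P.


Doubling: s = (3 x1^2 + a) / (2 y1)
s = (3*28^2 + 25) / (2*16) mod 31 = 21
x3 = s^2 - 2 x1 mod 31 = 21^2 - 2*28 = 13
y3 = s (x1 - x3) - y1 mod 31 = 21 * (28 - 13) - 16 = 20

2P = (13, 20)


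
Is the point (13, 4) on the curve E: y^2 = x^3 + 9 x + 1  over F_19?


Check whether y^2 = x^3 + 9 x + 1 (mod 19) for (x, y) = (13, 4).
LHS: y^2 = 4^2 mod 19 = 16
RHS: x^3 + 9 x + 1 = 13^3 + 9*13 + 1 mod 19 = 16
LHS = RHS

Yes, on the curve


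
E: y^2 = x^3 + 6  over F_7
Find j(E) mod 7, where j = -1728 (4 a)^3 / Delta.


Delta = -16(4 a^3 + 27 b^2) mod 7 = 2
-1728 * (4 a)^3 = -1728 * (4*0)^3 mod 7 = 0
j = 0 * 2^(-1) mod 7 = 0

j = 0 (mod 7)


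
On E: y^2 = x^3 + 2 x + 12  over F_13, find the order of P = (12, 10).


Compute successive multiples of P until we hit O:
  1P = (12, 10)
  2P = (11, 0)
  3P = (12, 3)
  4P = O

ord(P) = 4


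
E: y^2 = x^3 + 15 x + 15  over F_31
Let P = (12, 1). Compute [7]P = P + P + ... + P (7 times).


k = 7 = 111_2 (binary, LSB first: 111)
Double-and-add from P = (12, 1):
  bit 0 = 1: acc = O + (12, 1) = (12, 1)
  bit 1 = 1: acc = (12, 1) + (26, 1) = (24, 30)
  bit 2 = 1: acc = (24, 30) + (20, 21) = (25, 22)

7P = (25, 22)


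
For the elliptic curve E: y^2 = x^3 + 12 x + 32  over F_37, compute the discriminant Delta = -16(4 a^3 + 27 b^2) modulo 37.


4 a^3 + 27 b^2 = 4*12^3 + 27*32^2 = 6912 + 27648 = 34560
Delta = -16 * (34560) = -552960
Delta mod 37 = 5

Delta = 5 (mod 37)


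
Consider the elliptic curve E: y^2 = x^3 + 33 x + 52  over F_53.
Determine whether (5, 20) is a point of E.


Check whether y^2 = x^3 + 33 x + 52 (mod 53) for (x, y) = (5, 20).
LHS: y^2 = 20^2 mod 53 = 29
RHS: x^3 + 33 x + 52 = 5^3 + 33*5 + 52 mod 53 = 24
LHS != RHS

No, not on the curve


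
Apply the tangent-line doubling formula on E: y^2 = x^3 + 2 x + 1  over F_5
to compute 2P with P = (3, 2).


Doubling: s = (3 x1^2 + a) / (2 y1)
s = (3*3^2 + 2) / (2*2) mod 5 = 1
x3 = s^2 - 2 x1 mod 5 = 1^2 - 2*3 = 0
y3 = s (x1 - x3) - y1 mod 5 = 1 * (3 - 0) - 2 = 1

2P = (0, 1)


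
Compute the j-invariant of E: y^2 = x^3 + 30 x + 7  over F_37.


Delta = -16(4 a^3 + 27 b^2) mod 37 = 7
-1728 * (4 a)^3 = -1728 * (4*30)^3 mod 37 = 27
j = 27 * 7^(-1) mod 37 = 25

j = 25 (mod 37)


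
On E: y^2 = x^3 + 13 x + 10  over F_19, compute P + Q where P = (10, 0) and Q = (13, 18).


P != Q, so use the chord formula.
s = (y2 - y1) / (x2 - x1) = (18) / (3) mod 19 = 6
x3 = s^2 - x1 - x2 mod 19 = 6^2 - 10 - 13 = 13
y3 = s (x1 - x3) - y1 mod 19 = 6 * (10 - 13) - 0 = 1

P + Q = (13, 1)


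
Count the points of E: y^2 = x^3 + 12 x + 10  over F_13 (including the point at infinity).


For each x in F_13, count y with y^2 = x^3 + 12 x + 10 mod 13:
  x = 0: RHS = 10, y in [6, 7]  -> 2 point(s)
  x = 1: RHS = 10, y in [6, 7]  -> 2 point(s)
  x = 2: RHS = 3, y in [4, 9]  -> 2 point(s)
  x = 5: RHS = 0, y in [0]  -> 1 point(s)
  x = 6: RHS = 12, y in [5, 8]  -> 2 point(s)
  x = 10: RHS = 12, y in [5, 8]  -> 2 point(s)
  x = 11: RHS = 4, y in [2, 11]  -> 2 point(s)
  x = 12: RHS = 10, y in [6, 7]  -> 2 point(s)
Affine points: 15. Add the point at infinity: total = 16.

#E(F_13) = 16


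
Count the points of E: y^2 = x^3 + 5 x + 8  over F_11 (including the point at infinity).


For each x in F_11, count y with y^2 = x^3 + 5 x + 8 mod 11:
  x = 1: RHS = 3, y in [5, 6]  -> 2 point(s)
  x = 2: RHS = 4, y in [2, 9]  -> 2 point(s)
  x = 4: RHS = 4, y in [2, 9]  -> 2 point(s)
  x = 5: RHS = 4, y in [2, 9]  -> 2 point(s)
  x = 6: RHS = 1, y in [1, 10]  -> 2 point(s)
  x = 7: RHS = 1, y in [1, 10]  -> 2 point(s)
  x = 9: RHS = 1, y in [1, 10]  -> 2 point(s)
Affine points: 14. Add the point at infinity: total = 15.

#E(F_11) = 15


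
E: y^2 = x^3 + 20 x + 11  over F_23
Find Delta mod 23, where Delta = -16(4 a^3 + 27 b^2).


4 a^3 + 27 b^2 = 4*20^3 + 27*11^2 = 32000 + 3267 = 35267
Delta = -16 * (35267) = -564272
Delta mod 23 = 10

Delta = 10 (mod 23)


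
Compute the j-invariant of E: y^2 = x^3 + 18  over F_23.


Delta = -16(4 a^3 + 27 b^2) mod 23 = 10
-1728 * (4 a)^3 = -1728 * (4*0)^3 mod 23 = 0
j = 0 * 10^(-1) mod 23 = 0

j = 0 (mod 23)


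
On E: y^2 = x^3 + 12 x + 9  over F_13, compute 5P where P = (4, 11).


k = 5 = 101_2 (binary, LSB first: 101)
Double-and-add from P = (4, 11):
  bit 0 = 1: acc = O + (4, 11) = (4, 11)
  bit 1 = 0: acc unchanged = (4, 11)
  bit 2 = 1: acc = (4, 11) + (11, 9) = (1, 3)

5P = (1, 3)


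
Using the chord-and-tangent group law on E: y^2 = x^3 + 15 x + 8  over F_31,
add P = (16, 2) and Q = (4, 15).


P != Q, so use the chord formula.
s = (y2 - y1) / (x2 - x1) = (13) / (19) mod 31 = 17
x3 = s^2 - x1 - x2 mod 31 = 17^2 - 16 - 4 = 21
y3 = s (x1 - x3) - y1 mod 31 = 17 * (16 - 21) - 2 = 6

P + Q = (21, 6)


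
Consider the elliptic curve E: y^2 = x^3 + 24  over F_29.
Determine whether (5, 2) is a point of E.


Check whether y^2 = x^3 + 0 x + 24 (mod 29) for (x, y) = (5, 2).
LHS: y^2 = 2^2 mod 29 = 4
RHS: x^3 + 0 x + 24 = 5^3 + 0*5 + 24 mod 29 = 4
LHS = RHS

Yes, on the curve


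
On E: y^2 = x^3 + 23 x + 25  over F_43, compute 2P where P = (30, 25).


Doubling: s = (3 x1^2 + a) / (2 y1)
s = (3*30^2 + 23) / (2*25) mod 43 = 2
x3 = s^2 - 2 x1 mod 43 = 2^2 - 2*30 = 30
y3 = s (x1 - x3) - y1 mod 43 = 2 * (30 - 30) - 25 = 18

2P = (30, 18)


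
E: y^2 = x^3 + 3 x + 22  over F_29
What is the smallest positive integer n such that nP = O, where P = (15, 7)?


Compute successive multiples of P until we hit O:
  1P = (15, 7)
  2P = (19, 23)
  3P = (11, 9)
  4P = (25, 27)
  5P = (22, 8)
  6P = (8, 23)
  7P = (13, 5)
  8P = (2, 6)
  ... (continuing to 32P)
  32P = O

ord(P) = 32


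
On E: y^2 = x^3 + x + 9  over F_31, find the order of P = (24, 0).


Compute successive multiples of P until we hit O:
  1P = (24, 0)
  2P = O

ord(P) = 2


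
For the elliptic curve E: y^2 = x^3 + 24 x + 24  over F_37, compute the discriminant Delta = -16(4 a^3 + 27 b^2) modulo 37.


4 a^3 + 27 b^2 = 4*24^3 + 27*24^2 = 55296 + 15552 = 70848
Delta = -16 * (70848) = -1133568
Delta mod 37 = 1

Delta = 1 (mod 37)


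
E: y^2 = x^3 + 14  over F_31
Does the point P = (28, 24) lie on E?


Check whether y^2 = x^3 + 0 x + 14 (mod 31) for (x, y) = (28, 24).
LHS: y^2 = 24^2 mod 31 = 18
RHS: x^3 + 0 x + 14 = 28^3 + 0*28 + 14 mod 31 = 18
LHS = RHS

Yes, on the curve


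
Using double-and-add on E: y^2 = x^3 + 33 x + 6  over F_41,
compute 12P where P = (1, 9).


k = 12 = 1100_2 (binary, LSB first: 0011)
Double-and-add from P = (1, 9):
  bit 0 = 0: acc unchanged = O
  bit 1 = 0: acc unchanged = O
  bit 2 = 1: acc = O + (35, 17) = (35, 17)
  bit 3 = 1: acc = (35, 17) + (32, 28) = (33, 3)

12P = (33, 3)


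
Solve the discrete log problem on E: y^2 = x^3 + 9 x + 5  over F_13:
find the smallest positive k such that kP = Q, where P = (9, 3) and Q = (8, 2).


Enumerate multiples of P until we hit Q = (8, 2):
  1P = (9, 3)
  2P = (4, 12)
  3P = (10, 4)
  4P = (8, 11)
  5P = (8, 2)
Match found at i = 5.

k = 5


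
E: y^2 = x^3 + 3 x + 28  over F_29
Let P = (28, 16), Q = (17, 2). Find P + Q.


P != Q, so use the chord formula.
s = (y2 - y1) / (x2 - x1) = (15) / (18) mod 29 = 25
x3 = s^2 - x1 - x2 mod 29 = 25^2 - 28 - 17 = 0
y3 = s (x1 - x3) - y1 mod 29 = 25 * (28 - 0) - 16 = 17

P + Q = (0, 17)


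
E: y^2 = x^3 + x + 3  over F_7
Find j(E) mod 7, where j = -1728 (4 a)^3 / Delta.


Delta = -16(4 a^3 + 27 b^2) mod 7 = 3
-1728 * (4 a)^3 = -1728 * (4*1)^3 mod 7 = 1
j = 1 * 3^(-1) mod 7 = 5

j = 5 (mod 7)


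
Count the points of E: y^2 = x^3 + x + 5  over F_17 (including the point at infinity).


For each x in F_17, count y with y^2 = x^3 + 1 x + 5 mod 17:
  x = 2: RHS = 15, y in [7, 10]  -> 2 point(s)
  x = 3: RHS = 1, y in [1, 16]  -> 2 point(s)
  x = 5: RHS = 16, y in [4, 13]  -> 2 point(s)
  x = 7: RHS = 15, y in [7, 10]  -> 2 point(s)
  x = 8: RHS = 15, y in [7, 10]  -> 2 point(s)
  x = 11: RHS = 4, y in [2, 15]  -> 2 point(s)
  x = 14: RHS = 9, y in [3, 14]  -> 2 point(s)
Affine points: 14. Add the point at infinity: total = 15.

#E(F_17) = 15


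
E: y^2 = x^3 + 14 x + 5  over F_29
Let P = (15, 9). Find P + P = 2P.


Doubling: s = (3 x1^2 + a) / (2 y1)
s = (3*15^2 + 14) / (2*9) mod 29 = 27
x3 = s^2 - 2 x1 mod 29 = 27^2 - 2*15 = 3
y3 = s (x1 - x3) - y1 mod 29 = 27 * (15 - 3) - 9 = 25

2P = (3, 25)


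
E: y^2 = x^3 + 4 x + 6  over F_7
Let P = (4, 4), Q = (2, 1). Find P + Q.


P != Q, so use the chord formula.
s = (y2 - y1) / (x2 - x1) = (4) / (5) mod 7 = 5
x3 = s^2 - x1 - x2 mod 7 = 5^2 - 4 - 2 = 5
y3 = s (x1 - x3) - y1 mod 7 = 5 * (4 - 5) - 4 = 5

P + Q = (5, 5)


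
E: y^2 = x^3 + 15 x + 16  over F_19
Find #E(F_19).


For each x in F_19, count y with y^2 = x^3 + 15 x + 16 mod 19:
  x = 0: RHS = 16, y in [4, 15]  -> 2 point(s)
  x = 2: RHS = 16, y in [4, 15]  -> 2 point(s)
  x = 4: RHS = 7, y in [8, 11]  -> 2 point(s)
  x = 5: RHS = 7, y in [8, 11]  -> 2 point(s)
  x = 9: RHS = 6, y in [5, 14]  -> 2 point(s)
  x = 10: RHS = 7, y in [8, 11]  -> 2 point(s)
  x = 11: RHS = 11, y in [7, 12]  -> 2 point(s)
  x = 12: RHS = 5, y in [9, 10]  -> 2 point(s)
  x = 14: RHS = 6, y in [5, 14]  -> 2 point(s)
  x = 15: RHS = 6, y in [5, 14]  -> 2 point(s)
  x = 16: RHS = 1, y in [1, 18]  -> 2 point(s)
  x = 17: RHS = 16, y in [4, 15]  -> 2 point(s)
  x = 18: RHS = 0, y in [0]  -> 1 point(s)
Affine points: 25. Add the point at infinity: total = 26.

#E(F_19) = 26


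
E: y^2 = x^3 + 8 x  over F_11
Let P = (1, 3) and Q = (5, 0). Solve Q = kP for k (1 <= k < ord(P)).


Enumerate multiples of P until we hit Q = (5, 0):
  1P = (1, 3)
  2P = (9, 8)
  3P = (5, 0)
Match found at i = 3.

k = 3


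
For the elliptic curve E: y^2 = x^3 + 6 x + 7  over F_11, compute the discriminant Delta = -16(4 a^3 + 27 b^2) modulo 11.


4 a^3 + 27 b^2 = 4*6^3 + 27*7^2 = 864 + 1323 = 2187
Delta = -16 * (2187) = -34992
Delta mod 11 = 10

Delta = 10 (mod 11)


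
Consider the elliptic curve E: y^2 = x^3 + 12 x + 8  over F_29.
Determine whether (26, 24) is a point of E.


Check whether y^2 = x^3 + 12 x + 8 (mod 29) for (x, y) = (26, 24).
LHS: y^2 = 24^2 mod 29 = 25
RHS: x^3 + 12 x + 8 = 26^3 + 12*26 + 8 mod 29 = 3
LHS != RHS

No, not on the curve


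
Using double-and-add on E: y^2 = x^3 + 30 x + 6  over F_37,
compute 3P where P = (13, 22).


k = 3 = 11_2 (binary, LSB first: 11)
Double-and-add from P = (13, 22):
  bit 0 = 1: acc = O + (13, 22) = (13, 22)
  bit 1 = 1: acc = (13, 22) + (1, 0) = (13, 15)

3P = (13, 15)


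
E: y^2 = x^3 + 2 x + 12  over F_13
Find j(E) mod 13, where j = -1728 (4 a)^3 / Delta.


Delta = -16(4 a^3 + 27 b^2) mod 13 = 5
-1728 * (4 a)^3 = -1728 * (4*2)^3 mod 13 = 5
j = 5 * 5^(-1) mod 13 = 1

j = 1 (mod 13)


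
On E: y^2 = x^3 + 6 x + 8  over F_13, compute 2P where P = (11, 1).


Doubling: s = (3 x1^2 + a) / (2 y1)
s = (3*11^2 + 6) / (2*1) mod 13 = 9
x3 = s^2 - 2 x1 mod 13 = 9^2 - 2*11 = 7
y3 = s (x1 - x3) - y1 mod 13 = 9 * (11 - 7) - 1 = 9

2P = (7, 9)


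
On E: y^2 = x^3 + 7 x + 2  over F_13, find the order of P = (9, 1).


Compute successive multiples of P until we hit O:
  1P = (9, 1)
  2P = (7, 2)
  3P = (7, 11)
  4P = (9, 12)
  5P = O

ord(P) = 5


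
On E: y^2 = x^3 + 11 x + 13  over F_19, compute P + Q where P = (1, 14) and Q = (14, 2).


P != Q, so use the chord formula.
s = (y2 - y1) / (x2 - x1) = (7) / (13) mod 19 = 2
x3 = s^2 - x1 - x2 mod 19 = 2^2 - 1 - 14 = 8
y3 = s (x1 - x3) - y1 mod 19 = 2 * (1 - 8) - 14 = 10

P + Q = (8, 10)


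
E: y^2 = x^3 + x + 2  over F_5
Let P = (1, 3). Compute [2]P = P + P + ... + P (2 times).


k = 2 = 10_2 (binary, LSB first: 01)
Double-and-add from P = (1, 3):
  bit 0 = 0: acc unchanged = O
  bit 1 = 1: acc = O + (4, 0) = (4, 0)

2P = (4, 0)


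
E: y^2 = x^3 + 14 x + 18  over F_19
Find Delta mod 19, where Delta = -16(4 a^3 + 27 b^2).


4 a^3 + 27 b^2 = 4*14^3 + 27*18^2 = 10976 + 8748 = 19724
Delta = -16 * (19724) = -315584
Delta mod 19 = 6

Delta = 6 (mod 19)


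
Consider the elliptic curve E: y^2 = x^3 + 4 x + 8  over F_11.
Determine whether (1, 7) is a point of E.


Check whether y^2 = x^3 + 4 x + 8 (mod 11) for (x, y) = (1, 7).
LHS: y^2 = 7^2 mod 11 = 5
RHS: x^3 + 4 x + 8 = 1^3 + 4*1 + 8 mod 11 = 2
LHS != RHS

No, not on the curve


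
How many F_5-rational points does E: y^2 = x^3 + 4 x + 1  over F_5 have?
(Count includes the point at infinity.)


For each x in F_5, count y with y^2 = x^3 + 4 x + 1 mod 5:
  x = 0: RHS = 1, y in [1, 4]  -> 2 point(s)
  x = 1: RHS = 1, y in [1, 4]  -> 2 point(s)
  x = 3: RHS = 0, y in [0]  -> 1 point(s)
  x = 4: RHS = 1, y in [1, 4]  -> 2 point(s)
Affine points: 7. Add the point at infinity: total = 8.

#E(F_5) = 8


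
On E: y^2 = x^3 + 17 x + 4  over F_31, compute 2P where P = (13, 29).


Doubling: s = (3 x1^2 + a) / (2 y1)
s = (3*13^2 + 17) / (2*29) mod 31 = 24
x3 = s^2 - 2 x1 mod 31 = 24^2 - 2*13 = 23
y3 = s (x1 - x3) - y1 mod 31 = 24 * (13 - 23) - 29 = 10

2P = (23, 10)


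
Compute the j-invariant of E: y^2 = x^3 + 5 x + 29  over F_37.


Delta = -16(4 a^3 + 27 b^2) mod 37 = 20
-1728 * (4 a)^3 = -1728 * (4*5)^3 mod 37 = 14
j = 14 * 20^(-1) mod 37 = 34

j = 34 (mod 37)


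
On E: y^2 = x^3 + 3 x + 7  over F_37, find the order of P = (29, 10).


Compute successive multiples of P until we hit O:
  1P = (29, 10)
  2P = (7, 1)
  3P = (28, 19)
  4P = (24, 19)
  5P = (5, 6)
  6P = (2, 13)
  7P = (22, 18)
  8P = (16, 28)
  ... (continuing to 43P)
  43P = O

ord(P) = 43


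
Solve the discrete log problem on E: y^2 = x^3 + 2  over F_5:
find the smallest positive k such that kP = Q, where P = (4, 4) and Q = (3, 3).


Enumerate multiples of P until we hit Q = (3, 3):
  1P = (4, 4)
  2P = (3, 2)
  3P = (2, 0)
  4P = (3, 3)
Match found at i = 4.

k = 4


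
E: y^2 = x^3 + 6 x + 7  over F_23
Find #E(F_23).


For each x in F_23, count y with y^2 = x^3 + 6 x + 7 mod 23:
  x = 2: RHS = 4, y in [2, 21]  -> 2 point(s)
  x = 3: RHS = 6, y in [11, 12]  -> 2 point(s)
  x = 4: RHS = 3, y in [7, 16]  -> 2 point(s)
  x = 5: RHS = 1, y in [1, 22]  -> 2 point(s)
  x = 6: RHS = 6, y in [11, 12]  -> 2 point(s)
  x = 7: RHS = 1, y in [1, 22]  -> 2 point(s)
  x = 9: RHS = 8, y in [10, 13]  -> 2 point(s)
  x = 10: RHS = 9, y in [3, 20]  -> 2 point(s)
  x = 11: RHS = 1, y in [1, 22]  -> 2 point(s)
  x = 12: RHS = 13, y in [6, 17]  -> 2 point(s)
  x = 14: RHS = 6, y in [11, 12]  -> 2 point(s)
  x = 16: RHS = 13, y in [6, 17]  -> 2 point(s)
  x = 17: RHS = 8, y in [10, 13]  -> 2 point(s)
  x = 18: RHS = 13, y in [6, 17]  -> 2 point(s)
  x = 20: RHS = 8, y in [10, 13]  -> 2 point(s)
  x = 22: RHS = 0, y in [0]  -> 1 point(s)
Affine points: 31. Add the point at infinity: total = 32.

#E(F_23) = 32


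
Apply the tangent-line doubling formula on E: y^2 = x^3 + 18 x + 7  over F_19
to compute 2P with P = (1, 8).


Doubling: s = (3 x1^2 + a) / (2 y1)
s = (3*1^2 + 18) / (2*8) mod 19 = 12
x3 = s^2 - 2 x1 mod 19 = 12^2 - 2*1 = 9
y3 = s (x1 - x3) - y1 mod 19 = 12 * (1 - 9) - 8 = 10

2P = (9, 10)


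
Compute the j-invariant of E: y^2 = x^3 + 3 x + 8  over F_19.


Delta = -16(4 a^3 + 27 b^2) mod 19 = 17
-1728 * (4 a)^3 = -1728 * (4*3)^3 mod 19 = 18
j = 18 * 17^(-1) mod 19 = 10

j = 10 (mod 19)


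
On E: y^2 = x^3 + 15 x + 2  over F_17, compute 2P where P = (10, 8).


k = 2 = 10_2 (binary, LSB first: 01)
Double-and-add from P = (10, 8):
  bit 0 = 0: acc unchanged = O
  bit 1 = 1: acc = O + (10, 9) = (10, 9)

2P = (10, 9)


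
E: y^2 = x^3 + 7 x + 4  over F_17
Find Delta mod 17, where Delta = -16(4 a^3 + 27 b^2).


4 a^3 + 27 b^2 = 4*7^3 + 27*4^2 = 1372 + 432 = 1804
Delta = -16 * (1804) = -28864
Delta mod 17 = 2

Delta = 2 (mod 17)


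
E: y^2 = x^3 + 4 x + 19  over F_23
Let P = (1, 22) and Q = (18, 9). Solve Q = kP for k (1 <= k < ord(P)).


Enumerate multiples of P until we hit Q = (18, 9):
  1P = (1, 22)
  2P = (16, 19)
  3P = (18, 9)
Match found at i = 3.

k = 3


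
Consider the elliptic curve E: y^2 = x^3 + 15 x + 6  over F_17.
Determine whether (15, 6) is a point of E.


Check whether y^2 = x^3 + 15 x + 6 (mod 17) for (x, y) = (15, 6).
LHS: y^2 = 6^2 mod 17 = 2
RHS: x^3 + 15 x + 6 = 15^3 + 15*15 + 6 mod 17 = 2
LHS = RHS

Yes, on the curve


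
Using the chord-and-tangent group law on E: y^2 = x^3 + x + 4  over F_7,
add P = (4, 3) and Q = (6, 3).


P != Q, so use the chord formula.
s = (y2 - y1) / (x2 - x1) = (0) / (2) mod 7 = 0
x3 = s^2 - x1 - x2 mod 7 = 0^2 - 4 - 6 = 4
y3 = s (x1 - x3) - y1 mod 7 = 0 * (4 - 4) - 3 = 4

P + Q = (4, 4)


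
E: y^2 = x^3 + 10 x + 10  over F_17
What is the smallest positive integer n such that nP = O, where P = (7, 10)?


Compute successive multiples of P until we hit O:
  1P = (7, 10)
  2P = (1, 15)
  3P = (13, 12)
  4P = (16, 4)
  5P = (2, 15)
  6P = (9, 9)
  7P = (14, 2)
  8P = (15, 4)
  ... (continuing to 21P)
  21P = O

ord(P) = 21


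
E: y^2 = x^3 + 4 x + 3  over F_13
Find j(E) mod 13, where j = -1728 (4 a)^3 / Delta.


Delta = -16(4 a^3 + 27 b^2) mod 13 = 11
-1728 * (4 a)^3 = -1728 * (4*4)^3 mod 13 = 1
j = 1 * 11^(-1) mod 13 = 6

j = 6 (mod 13)


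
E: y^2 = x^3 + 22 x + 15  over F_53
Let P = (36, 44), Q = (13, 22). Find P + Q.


P != Q, so use the chord formula.
s = (y2 - y1) / (x2 - x1) = (31) / (30) mod 53 = 24
x3 = s^2 - x1 - x2 mod 53 = 24^2 - 36 - 13 = 50
y3 = s (x1 - x3) - y1 mod 53 = 24 * (36 - 50) - 44 = 44

P + Q = (50, 44)


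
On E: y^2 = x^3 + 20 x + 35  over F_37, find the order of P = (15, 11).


Compute successive multiples of P until we hit O:
  1P = (15, 11)
  2P = (16, 23)
  3P = (2, 34)
  4P = (17, 21)
  5P = (30, 25)
  6P = (8, 35)
  7P = (25, 18)
  8P = (6, 36)
  ... (continuing to 30P)
  30P = O

ord(P) = 30


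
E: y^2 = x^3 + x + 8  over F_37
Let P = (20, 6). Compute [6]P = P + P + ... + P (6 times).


k = 6 = 110_2 (binary, LSB first: 011)
Double-and-add from P = (20, 6):
  bit 0 = 0: acc unchanged = O
  bit 1 = 1: acc = O + (8, 11) = (8, 11)
  bit 2 = 1: acc = (8, 11) + (30, 18) = (3, 36)

6P = (3, 36)


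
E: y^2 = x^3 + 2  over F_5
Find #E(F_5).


For each x in F_5, count y with y^2 = x^3 + 0 x + 2 mod 5:
  x = 2: RHS = 0, y in [0]  -> 1 point(s)
  x = 3: RHS = 4, y in [2, 3]  -> 2 point(s)
  x = 4: RHS = 1, y in [1, 4]  -> 2 point(s)
Affine points: 5. Add the point at infinity: total = 6.

#E(F_5) = 6


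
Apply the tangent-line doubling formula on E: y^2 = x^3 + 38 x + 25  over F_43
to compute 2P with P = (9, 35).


Doubling: s = (3 x1^2 + a) / (2 y1)
s = (3*9^2 + 38) / (2*35) mod 43 = 12
x3 = s^2 - 2 x1 mod 43 = 12^2 - 2*9 = 40
y3 = s (x1 - x3) - y1 mod 43 = 12 * (9 - 40) - 35 = 23

2P = (40, 23)


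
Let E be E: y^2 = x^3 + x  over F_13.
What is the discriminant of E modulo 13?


4 a^3 + 27 b^2 = 4*1^3 + 27*0^2 = 4 + 0 = 4
Delta = -16 * (4) = -64
Delta mod 13 = 1

Delta = 1 (mod 13)


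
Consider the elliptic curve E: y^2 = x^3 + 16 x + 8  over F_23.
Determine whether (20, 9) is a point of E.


Check whether y^2 = x^3 + 16 x + 8 (mod 23) for (x, y) = (20, 9).
LHS: y^2 = 9^2 mod 23 = 12
RHS: x^3 + 16 x + 8 = 20^3 + 16*20 + 8 mod 23 = 2
LHS != RHS

No, not on the curve


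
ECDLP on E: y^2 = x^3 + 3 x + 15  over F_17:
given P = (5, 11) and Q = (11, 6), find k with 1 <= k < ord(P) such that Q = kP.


Enumerate multiples of P until we hit Q = (11, 6):
  1P = (5, 11)
  2P = (11, 11)
  3P = (1, 6)
  4P = (3, 0)
  5P = (1, 11)
  6P = (11, 6)
Match found at i = 6.

k = 6
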